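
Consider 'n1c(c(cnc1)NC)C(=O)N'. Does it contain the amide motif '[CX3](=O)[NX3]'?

Yes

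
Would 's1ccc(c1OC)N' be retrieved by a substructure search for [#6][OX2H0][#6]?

Yes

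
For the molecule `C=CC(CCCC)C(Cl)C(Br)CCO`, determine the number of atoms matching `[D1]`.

5

The query [D1] means: atom with exactly one heavy-atom neighbour (degree 1).
Check the 14 heavy atoms by environment: 6× C (D2) → no; 3× C (D3) → no; 1× O (D1) → match; 1× Cl (D1) → match; 2× C (D1) → match; 1× Br (D1) → match.
Summing the matching environments: 1 + 1 + 2 + 1 = 5 matching atoms.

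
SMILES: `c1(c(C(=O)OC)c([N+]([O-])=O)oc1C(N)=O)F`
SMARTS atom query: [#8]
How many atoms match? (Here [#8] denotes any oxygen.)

6

The query [#8] means: #8 matches any oxygen atom.
Check the 16 heavy atoms by environment: 1× o (aromatic) → match; 4× c (aromatic) → no; 3× C → no; 4× O → match; 1× N (charge +1) → no; 1× O (charge -1) → match; 1× N → no; 1× F → no.
Summing the matching environments: 1 + 4 + 1 = 6 matching atoms.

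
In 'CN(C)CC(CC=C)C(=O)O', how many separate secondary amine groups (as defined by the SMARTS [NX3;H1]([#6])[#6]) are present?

0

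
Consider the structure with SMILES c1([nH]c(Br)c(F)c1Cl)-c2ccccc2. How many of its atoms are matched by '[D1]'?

The query [D1] means: atom with exactly one heavy-atom neighbour (degree 1).
Check the 14 heavy atoms by environment: 1× n (aromatic, D2) → no; 5× c (aromatic, D3) → no; 1× F (D1) → match; 1× Br (D1) → match; 5× c (aromatic, D2) → no; 1× Cl (D1) → match.
Summing the matching environments: 1 + 1 + 1 = 3 matching atoms.

3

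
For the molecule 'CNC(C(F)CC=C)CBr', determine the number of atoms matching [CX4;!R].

5

The query [CX4;!R] means: aliphatic carbon with four total connections, not in a ring.
Check the 10 heavy atoms by environment: 5× C (X4, acyclic) → match; 1× F (X1, acyclic) → no; 1× Br (X1, acyclic) → no; 1× N (X3, acyclic) → no; 2× C (X3, acyclic) → no.
That gives 5 matching atoms.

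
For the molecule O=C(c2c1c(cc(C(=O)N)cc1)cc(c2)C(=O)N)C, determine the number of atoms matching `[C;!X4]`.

3

The query [C;!X4] means: aliphatic carbon that does not have four total connections.
Check the 19 heavy atoms by environment: 10× c (aromatic, X3) → no; 3× C (X3) → match; 3× O (X1) → no; 2× N (X3) → no; 1× C (X4) → no.
That gives 3 matching atoms.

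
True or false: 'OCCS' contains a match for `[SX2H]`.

True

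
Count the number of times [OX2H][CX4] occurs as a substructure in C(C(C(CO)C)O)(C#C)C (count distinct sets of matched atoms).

2

[OX2H][CX4] is the SMARTS for an aliphatic alcohol: a hydroxyl oxygen bound to an sp3 (X4) carbon.
The molecule carries 2 separate instances of a hydroxyl group (-OH) meeting every constraint; each maps to a distinct set of atoms, giving 2 matches.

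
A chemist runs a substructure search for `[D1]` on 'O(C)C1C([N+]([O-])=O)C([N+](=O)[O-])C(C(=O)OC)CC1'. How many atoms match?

The query [D1] means: atom with exactly one heavy-atom neighbour (degree 1).
Check the 18 heavy atoms by environment: 2× C (D2) → no; 5× C (D3) → no; 3× O (D1) → match; 2× O (D2) → no; 2× C (D1) → match; 2× N (charge +1, D3) → no; 2× O (charge -1, D1) → match.
Summing the matching environments: 3 + 2 + 2 = 7 matching atoms.

7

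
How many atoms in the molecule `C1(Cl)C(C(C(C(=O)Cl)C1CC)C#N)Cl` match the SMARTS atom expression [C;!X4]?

2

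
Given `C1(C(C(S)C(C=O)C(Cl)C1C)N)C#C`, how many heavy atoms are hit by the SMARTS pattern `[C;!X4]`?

3

The query [C;!X4] means: aliphatic carbon that does not have four total connections.
Check the 14 heavy atoms by environment: 7× C (X4) → no; 2× C (X2) → match; 1× N (X3) → no; 1× C (X3) → match; 1× O (X1) → no; 1× S (X2) → no; 1× Cl (X1) → no.
Summing the matching environments: 2 + 1 = 3 matching atoms.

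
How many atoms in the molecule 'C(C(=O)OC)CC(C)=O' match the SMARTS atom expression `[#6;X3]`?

2

The query [#6;X3] means: any carbon (aromatic or not) with three total connections.
Check the 9 heavy atoms by environment: 4× C (X4) → no; 2× C (X3) → match; 2× O (X1) → no; 1× O (X2) → no.
That gives 2 matching atoms.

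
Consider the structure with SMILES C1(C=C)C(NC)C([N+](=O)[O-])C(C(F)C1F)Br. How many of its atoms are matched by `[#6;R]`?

6

The query [#6;R] means: carbon that is part of a ring.
Check the 16 heavy atoms by environment: 6× C (in 6-ring) → match; 2× F (acyclic) → no; 1× Br (acyclic) → no; 1× N (acyclic) → no; 3× C (acyclic) → no; 1× N (charge +1, acyclic) → no; 1× O (charge -1, acyclic) → no; 1× O (acyclic) → no.
That gives 6 matching atoms.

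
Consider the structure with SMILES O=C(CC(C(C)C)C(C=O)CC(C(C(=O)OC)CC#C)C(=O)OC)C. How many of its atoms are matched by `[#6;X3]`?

Check the 25 heavy atoms by environment: 13× C (X4) → no; 4× C (X3) → match; 4× O (X1) → no; 2× C (X2) → no; 2× O (X2) → no.
That gives 4 matching atoms.

4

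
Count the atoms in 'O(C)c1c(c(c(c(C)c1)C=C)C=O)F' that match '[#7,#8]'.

The query [#7,#8] means: nitrogen or oxygen (comma = OR).
Check the 14 heavy atoms by environment: 6× c (aromatic) → no; 2× O → match; 5× C → no; 1× F → no.
That gives 2 matching atoms.

2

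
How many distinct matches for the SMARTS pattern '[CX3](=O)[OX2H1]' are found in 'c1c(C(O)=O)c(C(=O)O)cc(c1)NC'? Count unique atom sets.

[CX3](=O)[OX2H1] is the SMARTS for a carboxylic acid: an sp2 carbon double-bonded to O and single-bonded to an -OH oxygen.
The molecule carries 2 separate instances of a carboxylic acid group (-C(=O)OH) meeting every constraint; each maps to a distinct set of atoms, giving 2 matches.

2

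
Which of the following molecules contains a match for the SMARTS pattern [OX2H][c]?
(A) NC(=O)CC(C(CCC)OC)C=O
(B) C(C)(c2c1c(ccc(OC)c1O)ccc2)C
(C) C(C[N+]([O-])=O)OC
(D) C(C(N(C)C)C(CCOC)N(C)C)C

B

[OX2H][c] describes a hydroxyl oxygen attached to an aromatic carbon (a phenol).
(A) has a methoxy ether (-OCH3) but the oxygen has H0, not H1.
(B) contains a hydroxyl group (-OH), which satisfies every atom and bond constraint.
(C) has a methoxy ether (-OCH3) but the oxygen has H0, not H1.
(D) has a methoxy ether (-OCH3) but the oxygen has H0, not H1.
So the answer is (B).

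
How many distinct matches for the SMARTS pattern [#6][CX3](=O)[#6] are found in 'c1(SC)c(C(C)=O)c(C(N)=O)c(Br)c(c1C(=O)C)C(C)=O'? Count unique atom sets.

3

[#6][CX3](=O)[#6] is the SMARTS for a ketone: a carbonyl carbon (no H) flanked by two carbons.
The molecule carries 3 separate instances of an acetyl/ketone group (-C(=O)CH3) meeting every constraint; each maps to a distinct set of atoms, giving 3 matches.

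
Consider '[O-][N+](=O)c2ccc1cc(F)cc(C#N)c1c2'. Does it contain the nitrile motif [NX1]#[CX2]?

Yes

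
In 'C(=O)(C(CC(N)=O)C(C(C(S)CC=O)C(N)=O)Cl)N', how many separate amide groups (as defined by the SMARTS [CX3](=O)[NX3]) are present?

3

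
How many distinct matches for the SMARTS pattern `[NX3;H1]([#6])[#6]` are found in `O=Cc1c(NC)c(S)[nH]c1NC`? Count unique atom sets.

2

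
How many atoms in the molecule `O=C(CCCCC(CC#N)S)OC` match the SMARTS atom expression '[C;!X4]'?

The query [C;!X4] means: aliphatic carbon that does not have four total connections.
Check the 13 heavy atoms by environment: 7× C (X4) → no; 1× S (X2) → no; 1× C (X2) → match; 1× N (X1) → no; 1× C (X3) → match; 1× O (X1) → no; 1× O (X2) → no.
Summing the matching environments: 1 + 1 = 2 matching atoms.

2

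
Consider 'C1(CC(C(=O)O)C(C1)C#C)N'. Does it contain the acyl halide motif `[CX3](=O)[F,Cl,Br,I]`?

No

The pattern [CX3](=O)[F,Cl,Br,I] describes a carbonyl carbon bonded to a halogen — an acyl halide.
The closest candidate here is a carboxylic acid group (-C(=O)OH), but the carbonyl is bonded to -OH, not to a halogen. No other fragment satisfies the full query, so there is no match.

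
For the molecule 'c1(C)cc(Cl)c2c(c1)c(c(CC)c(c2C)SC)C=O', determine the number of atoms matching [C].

6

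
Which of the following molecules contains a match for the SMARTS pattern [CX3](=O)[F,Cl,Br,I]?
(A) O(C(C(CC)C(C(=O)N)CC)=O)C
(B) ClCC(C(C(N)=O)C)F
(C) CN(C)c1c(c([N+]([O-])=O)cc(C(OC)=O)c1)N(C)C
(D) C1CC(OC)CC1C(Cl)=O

[CX3](=O)[F,Cl,Br,I] describes a carbonyl carbon bonded to a halogen (an acyl halide).
(A) has a methyl-ester group (-C(=O)OCH3) but the carbonyl is bonded to -O-C, not to a halogen.
(B) has a chloro substituent but the Cl is not on a carbonyl carbon.
(C) has a methyl-ester group (-C(=O)OCH3) but the carbonyl is bonded to -O-C, not to a halogen.
(D) contains an acyl chloride (-C(=O)Cl), which satisfies every atom and bond constraint.
So the answer is (D).

D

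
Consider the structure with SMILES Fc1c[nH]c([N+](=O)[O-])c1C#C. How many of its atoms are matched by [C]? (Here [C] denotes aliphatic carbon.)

2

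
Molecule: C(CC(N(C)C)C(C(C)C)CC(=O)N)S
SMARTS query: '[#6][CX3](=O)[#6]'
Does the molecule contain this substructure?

No

The pattern [#6][CX3](=O)[#6] describes a carbonyl carbon (no H) flanked by two carbons — a ketone.
The closest candidate here is a primary amide (-C(=O)NH2), but one neighbour of the carbonyl carbon is N, not C. No other fragment satisfies the full query, so there is no match.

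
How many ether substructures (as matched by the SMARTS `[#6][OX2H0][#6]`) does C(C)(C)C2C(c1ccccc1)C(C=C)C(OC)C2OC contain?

2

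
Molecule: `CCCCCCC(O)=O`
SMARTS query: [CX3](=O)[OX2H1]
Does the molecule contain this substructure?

The pattern [CX3](=O)[OX2H1] describes an sp2 carbon double-bonded to O and single-bonded to an -OH oxygen — a carboxylic acid.
The molecule carries a carboxylic acid group (-C(=O)OH), whose atoms satisfy every constraint of the query, so the pattern matches.

Yes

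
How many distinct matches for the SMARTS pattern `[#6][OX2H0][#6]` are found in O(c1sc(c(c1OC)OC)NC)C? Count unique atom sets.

[#6][OX2H0][#6] is the SMARTS for an ether: an aliphatic oxygen bridging two carbons with no H on the oxygen.
The molecule carries 3 separate instances of a methoxy ether (-OCH3) meeting every constraint; each maps to a distinct set of atoms, giving 3 matches.

3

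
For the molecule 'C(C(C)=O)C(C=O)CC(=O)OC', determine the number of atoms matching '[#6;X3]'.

3

The query [#6;X3] means: any carbon (aromatic or not) with three total connections.
Check the 12 heavy atoms by environment: 5× C (X4) → no; 3× C (X3) → match; 3× O (X1) → no; 1× O (X2) → no.
That gives 3 matching atoms.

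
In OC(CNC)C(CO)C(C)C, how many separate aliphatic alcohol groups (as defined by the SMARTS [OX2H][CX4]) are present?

2

[OX2H][CX4] is the SMARTS for an aliphatic alcohol: a hydroxyl oxygen bound to an sp3 (X4) carbon.
The molecule carries 2 separate instances of a hydroxyl group (-OH) meeting every constraint; each maps to a distinct set of atoms, giving 2 matches.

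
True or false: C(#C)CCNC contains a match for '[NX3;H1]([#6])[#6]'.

True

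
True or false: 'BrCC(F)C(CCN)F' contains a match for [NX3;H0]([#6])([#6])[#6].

The pattern [NX3;H0]([#6])([#6])[#6] describes a trivalent nitrogen with no H, bonded to three carbons — a tertiary amine.
The closest candidate here is a primary amino group (-NH2), but the nitrogen has H2, not H0 with three carbons. No other fragment satisfies the full query, so there is no match.

False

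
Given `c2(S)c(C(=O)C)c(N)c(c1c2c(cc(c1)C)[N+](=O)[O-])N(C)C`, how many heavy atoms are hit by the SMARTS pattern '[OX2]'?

0

The query [OX2] means: aliphatic oxygen with two total connections — ether, hydroxyl, or ester single-bond O.
Check the 22 heavy atoms by environment: 10× c (aromatic, X3) → no; 4× C (X4) → no; 1× N (charge +1, X3) → no; 1× O (charge -1, X1) → no; 2× O (X1) → no; 1× C (X3) → no; 1× S (X2) → no; 2× N (X3) → no.
No environment satisfies the query, so 0 matching atoms.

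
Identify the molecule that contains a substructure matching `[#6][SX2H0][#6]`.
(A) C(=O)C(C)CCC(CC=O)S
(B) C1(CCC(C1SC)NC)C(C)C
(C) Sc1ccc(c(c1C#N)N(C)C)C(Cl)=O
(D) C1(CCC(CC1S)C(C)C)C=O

B

[#6][SX2H0][#6] describes an aliphatic sulfur bridging two carbons with no H on the sulfur (a thioether).
(A) has a thiol (-SH) but the sulfur has H1, not H0 bridging two carbons.
(B) contains a methylthio ether (-SCH3), which satisfies every atom and bond constraint.
(C) has a thiol (-SH) but the sulfur has H1, not H0 bridging two carbons.
(D) has a thiol (-SH) but the sulfur has H1, not H0 bridging two carbons.
So the answer is (B).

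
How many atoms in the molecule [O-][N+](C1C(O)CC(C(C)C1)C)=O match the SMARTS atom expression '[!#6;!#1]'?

Check the 12 heavy atoms by environment: 8× C → no; 1× N (charge +1) → match; 1× O (charge -1) → match; 2× O → match.
Summing the matching environments: 1 + 1 + 2 = 4 matching atoms.

4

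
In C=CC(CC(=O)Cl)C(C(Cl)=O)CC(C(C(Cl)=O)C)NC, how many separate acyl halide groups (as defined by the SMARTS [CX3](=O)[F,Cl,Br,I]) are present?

3

[CX3](=O)[F,Cl,Br,I] is the SMARTS for an acyl halide: a carbonyl carbon bonded to a halogen.
The molecule carries 3 separate instances of an acyl chloride (-C(=O)Cl) meeting every constraint; each maps to a distinct set of atoms, giving 3 matches.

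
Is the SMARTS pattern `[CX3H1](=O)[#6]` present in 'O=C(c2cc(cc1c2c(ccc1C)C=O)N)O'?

Yes

The pattern [CX3H1](=O)[#6] describes an sp2 carbon with one H, double-bonded to O and single-bonded to carbon — an aldehyde.
The molecule carries an aldehyde (-CHO), whose atoms satisfy every constraint of the query, so the pattern matches.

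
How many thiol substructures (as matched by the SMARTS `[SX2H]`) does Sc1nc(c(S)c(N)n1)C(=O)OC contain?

2

[SX2H] is the SMARTS for a thiol: an aliphatic sulfur with two connections, one being H.
The molecule carries 2 separate instances of a thiol (-SH) meeting every constraint; each maps to a distinct set of atoms, giving 2 matches.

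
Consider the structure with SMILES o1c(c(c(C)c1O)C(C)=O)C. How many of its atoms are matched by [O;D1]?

2

The query [O;D1] means: aliphatic oxygen bonded to exactly one heavy atom.
Check the 11 heavy atoms by environment: 1× o (aromatic, D2) → no; 4× c (aromatic, D3) → no; 3× C (D1) → no; 1× C (D3) → no; 2× O (D1) → match.
That gives 2 matching atoms.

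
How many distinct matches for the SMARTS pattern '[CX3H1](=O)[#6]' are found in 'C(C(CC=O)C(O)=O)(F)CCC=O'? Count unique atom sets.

[CX3H1](=O)[#6] is the SMARTS for an aldehyde: an sp2 carbon with one H, double-bonded to O and single-bonded to carbon.
The molecule carries 2 separate instances of an aldehyde (-CHO) meeting every constraint; each maps to a distinct set of atoms, giving 2 matches.

2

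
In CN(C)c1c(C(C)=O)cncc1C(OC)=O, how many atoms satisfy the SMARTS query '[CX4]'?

The query [CX4] means: C with X4: aliphatic carbon with exactly 4 total connections (bonds + H).
Check the 16 heavy atoms by environment: 1× n (aromatic, X2) → no; 5× c (aromatic, X3) → no; 2× C (X3) → no; 2× O (X1) → no; 4× C (X4) → match; 1× O (X2) → no; 1× N (X3) → no.
That gives 4 matching atoms.

4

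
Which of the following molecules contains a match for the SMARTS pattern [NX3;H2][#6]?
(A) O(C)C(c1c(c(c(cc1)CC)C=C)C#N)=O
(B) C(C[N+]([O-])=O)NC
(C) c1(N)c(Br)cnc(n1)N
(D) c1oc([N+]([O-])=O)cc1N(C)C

C

[NX3;H2][#6] describes a trivalent nitrogen with two H attached to carbon (a primary amine).
(A) has a nitrile (-C#N) but the nitrogen is NX1 (triple-bonded), not NX3 with two H.
(B) has a nitro group (-[N+](=O)[O-]) but the nitrogen is [N+] with no H, not NX3H2.
(C) contains a primary amino group (-NH2), which satisfies every atom and bond constraint.
(D) has a dimethylamino group (-N(CH3)2) but the nitrogen has H0, not H2.
So the answer is (C).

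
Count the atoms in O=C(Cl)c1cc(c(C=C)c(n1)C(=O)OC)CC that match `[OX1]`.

2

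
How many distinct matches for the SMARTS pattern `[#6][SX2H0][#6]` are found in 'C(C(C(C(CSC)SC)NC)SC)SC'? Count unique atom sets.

4

[#6][SX2H0][#6] is the SMARTS for a thioether: an aliphatic sulfur bridging two carbons with no H on the sulfur.
The molecule carries 4 separate instances of a methylthio ether (-SCH3) meeting every constraint; each maps to a distinct set of atoms, giving 4 matches.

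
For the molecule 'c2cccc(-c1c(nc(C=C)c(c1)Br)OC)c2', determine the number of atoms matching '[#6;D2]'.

7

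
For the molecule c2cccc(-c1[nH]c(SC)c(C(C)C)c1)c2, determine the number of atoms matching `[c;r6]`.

6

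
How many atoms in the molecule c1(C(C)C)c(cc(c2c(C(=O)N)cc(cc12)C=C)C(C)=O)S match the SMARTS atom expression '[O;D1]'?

The query [O;D1] means: aliphatic oxygen bonded to exactly one heavy atom.
Check the 22 heavy atoms by environment: 7× c (aromatic, D3) → no; 3× c (aromatic, D2) → no; 1× S (D1) → no; 1× C (D2) → no; 4× C (D1) → no; 3× C (D3) → no; 2× O (D1) → match; 1× N (D1) → no.
That gives 2 matching atoms.

2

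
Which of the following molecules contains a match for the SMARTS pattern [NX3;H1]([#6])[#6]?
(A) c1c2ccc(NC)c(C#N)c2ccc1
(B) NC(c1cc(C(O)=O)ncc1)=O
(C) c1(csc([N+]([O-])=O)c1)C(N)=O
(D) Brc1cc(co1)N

A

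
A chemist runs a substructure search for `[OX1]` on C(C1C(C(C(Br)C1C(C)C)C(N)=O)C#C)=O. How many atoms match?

The query [OX1] means: aliphatic oxygen with one total connection — typically a carbonyl =O or an oxide.
Check the 16 heavy atoms by environment: 8× C (X4) → no; 2× C (X2) → no; 1× Br (X1) → no; 2× C (X3) → no; 2× O (X1) → match; 1× N (X3) → no.
That gives 2 matching atoms.

2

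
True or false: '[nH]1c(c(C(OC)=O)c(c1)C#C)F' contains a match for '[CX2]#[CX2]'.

True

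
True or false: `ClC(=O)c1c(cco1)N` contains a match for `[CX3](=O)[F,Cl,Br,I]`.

True

The pattern [CX3](=O)[F,Cl,Br,I] describes a carbonyl carbon bonded to a halogen — an acyl halide.
The molecule carries an acyl chloride (-C(=O)Cl), whose atoms satisfy every constraint of the query, so the pattern matches.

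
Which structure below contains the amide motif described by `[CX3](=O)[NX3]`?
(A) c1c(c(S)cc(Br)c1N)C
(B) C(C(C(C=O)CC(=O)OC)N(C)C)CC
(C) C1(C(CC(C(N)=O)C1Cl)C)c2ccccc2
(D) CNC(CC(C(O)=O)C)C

[CX3](=O)[NX3] describes a carbonyl carbon bonded to a trivalent nitrogen (an amide).
(A) has a primary amino group (-NH2) but the -NH2 is not attached to a carbonyl carbon.
(B) has a methyl-ester group (-C(=O)OCH3) but the carbonyl is bonded to O, not to an NX3 nitrogen.
(C) contains a primary amide (-C(=O)NH2), which satisfies every atom and bond constraint.
(D) has a carboxylic acid group (-C(=O)OH) but the carbonyl is bonded to O, not to an NX3 nitrogen.
So the answer is (C).

C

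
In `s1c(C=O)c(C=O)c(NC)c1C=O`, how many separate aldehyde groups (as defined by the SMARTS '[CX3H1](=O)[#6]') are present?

3

[CX3H1](=O)[#6] is the SMARTS for an aldehyde: an sp2 carbon with one H, double-bonded to O and single-bonded to carbon.
The molecule carries 3 separate instances of an aldehyde (-CHO) meeting every constraint; each maps to a distinct set of atoms, giving 3 matches.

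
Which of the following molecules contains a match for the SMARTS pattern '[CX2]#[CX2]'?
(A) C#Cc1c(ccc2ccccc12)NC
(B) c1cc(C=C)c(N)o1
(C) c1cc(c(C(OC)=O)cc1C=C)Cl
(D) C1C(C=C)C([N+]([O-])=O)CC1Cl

[CX2]#[CX2] describes a carbon-carbon triple bond (an alkyne).
(A) contains an ethynyl group (-C#CH), which satisfies every atom and bond constraint.
(B) has a vinyl group (-CH=CH2) but the C=C is a double bond; both carbons are CX3, not CX2.
(C) has a vinyl group (-CH=CH2) but the C=C is a double bond; both carbons are CX3, not CX2.
(D) has a vinyl group (-CH=CH2) but the C=C is a double bond; both carbons are CX3, not CX2.
So the answer is (A).

A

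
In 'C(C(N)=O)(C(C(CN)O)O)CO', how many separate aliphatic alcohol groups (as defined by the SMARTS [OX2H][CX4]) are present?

[OX2H][CX4] is the SMARTS for an aliphatic alcohol: a hydroxyl oxygen bound to an sp3 (X4) carbon.
The molecule carries 3 separate instances of a hydroxyl group (-OH) meeting every constraint; each maps to a distinct set of atoms, giving 3 matches.

3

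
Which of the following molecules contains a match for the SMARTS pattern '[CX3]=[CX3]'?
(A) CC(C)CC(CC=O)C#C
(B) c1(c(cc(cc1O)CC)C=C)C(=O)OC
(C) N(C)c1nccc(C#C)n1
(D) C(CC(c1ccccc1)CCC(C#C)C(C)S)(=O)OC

B

[CX3]=[CX3] describes a non-aromatic C=C double bond between two sp2 carbons (an alkene).
(A) has an ethynyl group (-C#CH) but the C-C bond is a triple bond, not a double bond.
(B) contains a vinyl group (-CH=CH2), which satisfies every atom and bond constraint.
(C) has an ethynyl group (-C#CH) but the C-C bond is a triple bond, not a double bond.
(D) has an ethynyl group (-C#CH) but the C-C bond is a triple bond, not a double bond.
So the answer is (B).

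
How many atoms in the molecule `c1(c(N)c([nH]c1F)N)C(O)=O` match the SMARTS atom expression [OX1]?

The query [OX1] means: aliphatic oxygen with one total connection — typically a carbonyl =O or an oxide.
Check the 11 heavy atoms by environment: 1× n (aromatic, X3) → no; 4× c (aromatic, X3) → no; 2× N (X3) → no; 1× F (X1) → no; 1× C (X3) → no; 1× O (X1) → match; 1× O (X2) → no.
That gives 1 matching atom.

1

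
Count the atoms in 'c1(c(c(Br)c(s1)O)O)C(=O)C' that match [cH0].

4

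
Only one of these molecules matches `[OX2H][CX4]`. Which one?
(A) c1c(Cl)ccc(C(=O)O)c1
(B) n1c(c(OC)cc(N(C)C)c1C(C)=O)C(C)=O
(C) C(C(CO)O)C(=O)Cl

[OX2H][CX4] describes a hydroxyl oxygen bound to an sp3 (X4) carbon (an aliphatic alcohol).
(A) has a carboxylic acid group (-C(=O)OH) but the -OH is on a CX3 carbonyl carbon, not a CX4 carbon.
(B) has a methoxy ether (-OCH3) but the oxygen has H0 (ether), not H1.
(C) contains a hydroxyl group (-OH), which satisfies every atom and bond constraint.
So the answer is (C).

C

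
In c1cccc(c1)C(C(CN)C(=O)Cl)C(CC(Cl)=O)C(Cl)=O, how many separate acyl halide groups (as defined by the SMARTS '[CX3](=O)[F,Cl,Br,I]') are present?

[CX3](=O)[F,Cl,Br,I] is the SMARTS for an acyl halide: a carbonyl carbon bonded to a halogen.
The molecule carries 3 separate instances of an acyl chloride (-C(=O)Cl) meeting every constraint; each maps to a distinct set of atoms, giving 3 matches.

3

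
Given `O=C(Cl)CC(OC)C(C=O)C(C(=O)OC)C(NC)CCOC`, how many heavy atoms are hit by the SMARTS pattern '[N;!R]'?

1

The query [N;!R] means: aliphatic nitrogen not in a ring.
Check the 22 heavy atoms by environment: 14× C (acyclic) → no; 6× O (acyclic) → no; 1× Cl (acyclic) → no; 1× N (acyclic) → match.
That gives 1 matching atom.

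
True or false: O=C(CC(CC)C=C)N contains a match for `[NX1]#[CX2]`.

False

The pattern [NX1]#[CX2] describes a nitrogen triple-bonded to a two-connected carbon — a nitrile.
The closest candidate here is a primary amide (-C(=O)NH2), but the nitrogen is NX3, not NX1. No other fragment satisfies the full query, so there is no match.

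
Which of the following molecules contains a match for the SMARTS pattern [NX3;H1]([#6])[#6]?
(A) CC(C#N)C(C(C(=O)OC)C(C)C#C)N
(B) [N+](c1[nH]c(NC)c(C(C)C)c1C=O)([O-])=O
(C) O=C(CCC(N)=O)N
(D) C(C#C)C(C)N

B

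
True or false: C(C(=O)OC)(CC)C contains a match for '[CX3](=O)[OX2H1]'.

False

The pattern [CX3](=O)[OX2H1] describes an sp2 carbon double-bonded to O and single-bonded to an -OH oxygen — a carboxylic acid.
The closest candidate here is a methyl-ester group (-C(=O)OCH3), but the singly-bonded O has no H (OX2H0, not OX2H1). No other fragment satisfies the full query, so there is no match.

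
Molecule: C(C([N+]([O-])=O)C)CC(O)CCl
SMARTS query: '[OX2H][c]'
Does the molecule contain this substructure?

No

The pattern [OX2H][c] describes a hydroxyl oxygen attached to an aromatic carbon — a phenol.
The closest candidate here is a hydroxyl group (-OH), but the -OH is on an aliphatic carbon, not an aromatic c. No other fragment satisfies the full query, so there is no match.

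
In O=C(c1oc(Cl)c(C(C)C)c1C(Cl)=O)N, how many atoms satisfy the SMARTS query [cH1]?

0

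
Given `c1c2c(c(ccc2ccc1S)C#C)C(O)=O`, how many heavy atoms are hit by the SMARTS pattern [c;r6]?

The query [c;r6] means: aromatic carbon that belongs to a six-membered ring.
Check the 16 heavy atoms by environment: 10× c (aromatic, in 6-ring) → match; 3× C (acyclic) → no; 1× S (acyclic) → no; 2× O (acyclic) → no.
That gives 10 matching atoms.

10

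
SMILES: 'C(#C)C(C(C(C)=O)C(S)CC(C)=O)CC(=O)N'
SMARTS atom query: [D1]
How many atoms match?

Check the 17 heavy atoms by environment: 3× C (D2) → no; 6× C (D3) → no; 3× C (D1) → match; 1× S (D1) → match; 3× O (D1) → match; 1× N (D1) → match.
Summing the matching environments: 3 + 1 + 3 + 1 = 8 matching atoms.

8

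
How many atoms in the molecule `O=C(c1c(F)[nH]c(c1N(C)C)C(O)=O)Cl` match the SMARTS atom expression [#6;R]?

Check the 15 heavy atoms by environment: 1× n (aromatic, in 5-ring) → no; 4× c (aromatic, in 5-ring) → match; 1× F (acyclic) → no; 4× C (acyclic) → no; 3× O (acyclic) → no; 1× Cl (acyclic) → no; 1× N (acyclic) → no.
That gives 4 matching atoms.

4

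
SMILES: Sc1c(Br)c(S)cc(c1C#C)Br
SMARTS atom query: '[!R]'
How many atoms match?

6

Check the 12 heavy atoms by environment: 6× c (aromatic, in 6-ring) → no; 2× S (acyclic) → match; 2× C (acyclic) → match; 2× Br (acyclic) → match.
Summing the matching environments: 2 + 2 + 2 = 6 matching atoms.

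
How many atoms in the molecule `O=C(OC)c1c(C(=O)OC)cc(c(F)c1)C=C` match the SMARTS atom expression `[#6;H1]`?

The query [#6;H1] means: any carbon bearing exactly one hydrogen.
Check the 17 heavy atoms by environment: 2× c (aromatic, H1) → match; 4× c (aromatic, H0) → no; 2× C (H0) → no; 4× O (H0) → no; 2× C (H3) → no; 1× F (H0) → no; 1× C (H1) → match; 1× C (H2) → no.
Summing the matching environments: 2 + 1 = 3 matching atoms.

3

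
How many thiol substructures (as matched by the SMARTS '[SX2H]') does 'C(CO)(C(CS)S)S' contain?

3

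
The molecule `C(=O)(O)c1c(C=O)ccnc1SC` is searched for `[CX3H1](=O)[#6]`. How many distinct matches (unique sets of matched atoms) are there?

1

[CX3H1](=O)[#6] is the SMARTS for an aldehyde: an sp2 carbon with one H, double-bonded to O and single-bonded to carbon.
Exactly one fragment in the molecule meets all constraints, giving 1 match.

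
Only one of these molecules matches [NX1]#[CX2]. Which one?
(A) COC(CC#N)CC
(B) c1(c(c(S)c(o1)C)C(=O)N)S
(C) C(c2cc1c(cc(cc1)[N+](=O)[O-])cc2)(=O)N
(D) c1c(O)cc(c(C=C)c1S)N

A

[NX1]#[CX2] describes a nitrogen triple-bonded to a two-connected carbon (a nitrile).
(A) contains a nitrile (-C#N), which satisfies every atom and bond constraint.
(B) has a primary amide (-C(=O)NH2) but the nitrogen is NX3, not NX1.
(C) has a primary amide (-C(=O)NH2) but the nitrogen is NX3, not NX1.
(D) has a primary amino group (-NH2) but the nitrogen is NX3 (three connections), not NX1 triple-bonded.
So the answer is (A).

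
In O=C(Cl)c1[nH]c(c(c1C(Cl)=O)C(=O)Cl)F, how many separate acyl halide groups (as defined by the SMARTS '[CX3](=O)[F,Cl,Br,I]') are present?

[CX3](=O)[F,Cl,Br,I] is the SMARTS for an acyl halide: a carbonyl carbon bonded to a halogen.
The molecule carries 3 separate instances of an acyl chloride (-C(=O)Cl) meeting every constraint; each maps to a distinct set of atoms, giving 3 matches.

3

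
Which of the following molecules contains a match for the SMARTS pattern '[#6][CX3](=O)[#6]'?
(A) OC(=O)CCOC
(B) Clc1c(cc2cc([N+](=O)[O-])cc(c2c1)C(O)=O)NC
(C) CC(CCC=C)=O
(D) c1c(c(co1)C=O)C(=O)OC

C

[#6][CX3](=O)[#6] describes a carbonyl carbon (no H) flanked by two carbons (a ketone).
(A) has a carboxylic acid group (-C(=O)OH) but one neighbour of the carbonyl carbon is O, not C.
(B) has a carboxylic acid group (-C(=O)OH) but one neighbour of the carbonyl carbon is O, not C.
(C) contains an acetyl/ketone group (-C(=O)CH3), which satisfies every atom and bond constraint.
(D) has a methyl-ester group (-C(=O)OCH3) but one neighbour of the carbonyl carbon is O, not C.
So the answer is (C).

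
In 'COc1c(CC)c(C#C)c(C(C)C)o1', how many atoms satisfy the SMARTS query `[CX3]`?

The query [CX3] means: C with X3: aliphatic carbon with exactly 3 total connections.
Check the 14 heavy atoms by environment: 1× o (aromatic, X2) → no; 4× c (aromatic, X3) → no; 2× C (X2) → no; 6× C (X4) → no; 1× O (X2) → no.
No environment satisfies the query, so 0 matching atoms.

0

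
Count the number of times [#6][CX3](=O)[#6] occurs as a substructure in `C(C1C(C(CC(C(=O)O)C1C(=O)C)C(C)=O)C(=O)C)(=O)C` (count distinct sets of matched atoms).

4

[#6][CX3](=O)[#6] is the SMARTS for a ketone: a carbonyl carbon (no H) flanked by two carbons.
The molecule carries 4 separate instances of an acetyl/ketone group (-C(=O)CH3) meeting every constraint; each maps to a distinct set of atoms, giving 4 matches.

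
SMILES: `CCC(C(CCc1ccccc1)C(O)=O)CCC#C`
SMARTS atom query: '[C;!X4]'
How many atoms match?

3

The query [C;!X4] means: aliphatic carbon that does not have four total connections.
Check the 19 heavy atoms by environment: 8× C (X4) → no; 6× c (aromatic, X3) → no; 2× C (X2) → match; 1× C (X3) → match; 1× O (X1) → no; 1× O (X2) → no.
Summing the matching environments: 2 + 1 = 3 matching atoms.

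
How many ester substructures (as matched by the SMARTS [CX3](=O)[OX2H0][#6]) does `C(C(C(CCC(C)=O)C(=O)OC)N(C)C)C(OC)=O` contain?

2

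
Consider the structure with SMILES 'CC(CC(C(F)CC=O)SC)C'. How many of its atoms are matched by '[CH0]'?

0

The query [CH0] means: aliphatic carbon with no attached hydrogen.
Check the 12 heavy atoms by environment: 2× C (H2) → no; 4× C (H1) → no; 1× S (H0) → no; 3× C (H3) → no; 1× O (H0) → no; 1× F (H0) → no.
No environment satisfies the query, so 0 matching atoms.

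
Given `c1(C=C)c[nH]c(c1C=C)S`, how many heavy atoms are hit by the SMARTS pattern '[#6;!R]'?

4

The query [#6;!R] means: carbon not in any ring.
Check the 10 heavy atoms by environment: 1× n (aromatic, in 5-ring) → no; 4× c (aromatic, in 5-ring) → no; 4× C (acyclic) → match; 1× S (acyclic) → no.
That gives 4 matching atoms.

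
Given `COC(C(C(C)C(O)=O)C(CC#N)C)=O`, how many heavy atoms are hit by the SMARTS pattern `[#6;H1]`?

The query [#6;H1] means: any carbon bearing exactly one hydrogen.
Check the 15 heavy atoms by environment: 1× C (H2) → no; 3× C (H1) → match; 3× C (H3) → no; 3× C (H0) → no; 3× O (H0) → no; 1× N (H0) → no; 1× O (H1) → no.
That gives 3 matching atoms.

3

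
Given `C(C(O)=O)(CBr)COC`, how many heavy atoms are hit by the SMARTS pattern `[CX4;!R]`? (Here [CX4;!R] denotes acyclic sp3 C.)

Check the 9 heavy atoms by environment: 4× C (X4, acyclic) → match; 1× C (X3, acyclic) → no; 1× O (X1, acyclic) → no; 2× O (X2, acyclic) → no; 1× Br (X1, acyclic) → no.
That gives 4 matching atoms.

4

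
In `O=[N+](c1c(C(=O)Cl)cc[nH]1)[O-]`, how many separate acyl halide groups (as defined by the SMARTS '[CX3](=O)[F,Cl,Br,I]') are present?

1

[CX3](=O)[F,Cl,Br,I] is the SMARTS for an acyl halide: a carbonyl carbon bonded to a halogen.
Exactly one fragment in the molecule meets all constraints, giving 1 match.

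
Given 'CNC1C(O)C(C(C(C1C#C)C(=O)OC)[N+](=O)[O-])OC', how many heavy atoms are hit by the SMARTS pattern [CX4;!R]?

The query [CX4;!R] means: aliphatic carbon with four total connections, not in a ring.
Check the 20 heavy atoms by environment: 6× C (X4, in 6-ring) → no; 1× N (charge +1, X3, acyclic) → no; 1× O (charge -1, X1, acyclic) → no; 2× O (X1, acyclic) → no; 2× C (X2, acyclic) → no; 1× C (X3, acyclic) → no; 3× O (X2, acyclic) → no; 3× C (X4, acyclic) → match; 1× N (X3, acyclic) → no.
That gives 3 matching atoms.

3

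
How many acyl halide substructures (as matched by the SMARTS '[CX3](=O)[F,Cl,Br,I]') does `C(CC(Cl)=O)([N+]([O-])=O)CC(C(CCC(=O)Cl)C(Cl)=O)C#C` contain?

[CX3](=O)[F,Cl,Br,I] is the SMARTS for an acyl halide: a carbonyl carbon bonded to a halogen.
The molecule carries 3 separate instances of an acyl chloride (-C(=O)Cl) meeting every constraint; each maps to a distinct set of atoms, giving 3 matches.

3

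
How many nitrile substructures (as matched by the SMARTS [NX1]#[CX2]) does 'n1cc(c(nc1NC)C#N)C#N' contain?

2

[NX1]#[CX2] is the SMARTS for a nitrile: a nitrogen triple-bonded to a two-connected carbon.
The molecule carries 2 separate instances of a nitrile (-C#N) meeting every constraint; each maps to a distinct set of atoms, giving 2 matches.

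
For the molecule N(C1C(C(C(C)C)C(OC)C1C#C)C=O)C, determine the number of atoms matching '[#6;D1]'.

5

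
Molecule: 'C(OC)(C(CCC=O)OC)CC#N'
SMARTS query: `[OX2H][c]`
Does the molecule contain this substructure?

The pattern [OX2H][c] describes a hydroxyl oxygen attached to an aromatic carbon — a phenol.
The closest candidate here is a methoxy ether (-OCH3), but the oxygen has H0, not H1. No other fragment satisfies the full query, so there is no match.

No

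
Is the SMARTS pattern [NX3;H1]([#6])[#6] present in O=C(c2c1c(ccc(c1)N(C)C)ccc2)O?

The pattern [NX3;H1]([#6])[#6] describes a trivalent nitrogen with one H, bonded to two carbons — a secondary amine.
The closest candidate here is a dimethylamino group (-N(CH3)2), but the nitrogen has H0, not H1. No other fragment satisfies the full query, so there is no match.

No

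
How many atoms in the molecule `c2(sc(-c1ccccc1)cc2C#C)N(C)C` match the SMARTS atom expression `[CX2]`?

2

The query [CX2] means: C with X2: aliphatic carbon with exactly 2 total connections.
Check the 16 heavy atoms by environment: 1× s (aromatic, X2) → no; 10× c (aromatic, X3) → no; 1× N (X3) → no; 2× C (X4) → no; 2× C (X2) → match.
That gives 2 matching atoms.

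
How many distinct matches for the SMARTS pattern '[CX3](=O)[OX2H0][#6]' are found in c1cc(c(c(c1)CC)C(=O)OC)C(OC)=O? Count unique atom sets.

[CX3](=O)[OX2H0][#6] is the SMARTS for an ester: a carbonyl carbon bonded to an oxygen that is itself bonded to carbon (no H on that O).
The molecule carries 2 separate instances of a methyl-ester group (-C(=O)OCH3) meeting every constraint; each maps to a distinct set of atoms, giving 2 matches.

2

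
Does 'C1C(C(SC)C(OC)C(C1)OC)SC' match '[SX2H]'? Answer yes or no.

No

The pattern [SX2H] describes an aliphatic sulfur with two connections, one being H — a thiol.
The closest candidate here is a methylthio ether (-SCH3), but the sulfur has H0 (bonded to two carbons), not H1. No other fragment satisfies the full query, so there is no match.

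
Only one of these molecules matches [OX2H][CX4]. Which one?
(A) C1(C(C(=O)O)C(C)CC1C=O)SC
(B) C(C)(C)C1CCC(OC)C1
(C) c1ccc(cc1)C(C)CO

C

[OX2H][CX4] describes a hydroxyl oxygen bound to an sp3 (X4) carbon (an aliphatic alcohol).
(A) has a carboxylic acid group (-C(=O)OH) but the -OH is on a CX3 carbonyl carbon, not a CX4 carbon.
(B) has a methoxy ether (-OCH3) but the oxygen has H0 (ether), not H1.
(C) contains a hydroxyl group (-OH), which satisfies every atom and bond constraint.
So the answer is (C).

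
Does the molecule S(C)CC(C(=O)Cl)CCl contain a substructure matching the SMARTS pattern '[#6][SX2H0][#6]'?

The pattern [#6][SX2H0][#6] describes an aliphatic sulfur bridging two carbons with no H on the sulfur — a thioether.
The molecule carries a methylthio ether (-SCH3), whose atoms satisfy every constraint of the query, so the pattern matches.

Yes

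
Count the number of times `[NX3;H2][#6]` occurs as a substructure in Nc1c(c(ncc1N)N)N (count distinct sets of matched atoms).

[NX3;H2][#6] is the SMARTS for a primary amine: a trivalent nitrogen with two H attached to carbon.
The molecule carries 4 separate instances of a primary amino group (-NH2) meeting every constraint; each maps to a distinct set of atoms, giving 4 matches.

4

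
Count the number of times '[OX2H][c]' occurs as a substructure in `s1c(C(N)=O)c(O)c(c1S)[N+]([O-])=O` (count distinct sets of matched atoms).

1

[OX2H][c] is the SMARTS for a phenol: a hydroxyl oxygen attached to an aromatic carbon.
Exactly one fragment in the molecule meets all constraints, giving 1 match.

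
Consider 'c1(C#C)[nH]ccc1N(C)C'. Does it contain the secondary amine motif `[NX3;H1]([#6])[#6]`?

The pattern [NX3;H1]([#6])[#6] describes a trivalent nitrogen with one H, bonded to two carbons — a secondary amine.
The closest candidate here is a dimethylamino group (-N(CH3)2), but the nitrogen has H0, not H1. No other fragment satisfies the full query, so there is no match.

No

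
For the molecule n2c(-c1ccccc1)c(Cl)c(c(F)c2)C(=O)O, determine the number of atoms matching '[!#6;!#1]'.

5

The query [!#6;!#1] means: not carbon and not hydrogen — any heteroatom.
Check the 17 heavy atoms by environment: 1× n (aromatic) → match; 11× c (aromatic) → no; 1× C → no; 2× O → match; 1× Cl → match; 1× F → match.
Summing the matching environments: 1 + 2 + 1 + 1 = 5 matching atoms.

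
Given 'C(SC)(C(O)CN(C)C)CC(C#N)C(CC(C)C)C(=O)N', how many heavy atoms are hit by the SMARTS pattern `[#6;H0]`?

2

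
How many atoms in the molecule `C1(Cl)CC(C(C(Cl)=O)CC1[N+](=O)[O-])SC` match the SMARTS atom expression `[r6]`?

6

The query [r6] means: r6 matches atoms in a six-membered ring.
Check the 15 heavy atoms by environment: 6× C (in 6-ring) → match; 2× Cl (acyclic) → no; 1× S (acyclic) → no; 2× C (acyclic) → no; 1× N (charge +1, acyclic) → no; 1× O (charge -1, acyclic) → no; 2× O (acyclic) → no.
That gives 6 matching atoms.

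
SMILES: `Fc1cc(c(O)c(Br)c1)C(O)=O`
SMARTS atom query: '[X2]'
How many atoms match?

2

The query [X2] means: any atom with exactly two total connections (bonds + H).
Check the 12 heavy atoms by environment: 6× c (aromatic, X3) → no; 1× Br (X1) → no; 1× C (X3) → no; 1× O (X1) → no; 2× O (X2) → match; 1× F (X1) → no.
That gives 2 matching atoms.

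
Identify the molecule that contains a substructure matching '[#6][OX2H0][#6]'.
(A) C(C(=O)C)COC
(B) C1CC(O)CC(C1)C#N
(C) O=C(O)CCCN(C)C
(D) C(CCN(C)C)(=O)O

[#6][OX2H0][#6] describes an aliphatic oxygen bridging two carbons with no H on the oxygen (an ether).
(A) contains a methoxy ether (-OCH3), which satisfies every atom and bond constraint.
(B) has a hydroxyl group (-OH) but the oxygen has H1, not H0 bridging two carbons.
(C) has a carboxylic acid group (-C(=O)OH) but the -OH oxygen has H1; the =O is OX1, not OX2.
(D) has a carboxylic acid group (-C(=O)OH) but the -OH oxygen has H1; the =O is OX1, not OX2.
So the answer is (A).

A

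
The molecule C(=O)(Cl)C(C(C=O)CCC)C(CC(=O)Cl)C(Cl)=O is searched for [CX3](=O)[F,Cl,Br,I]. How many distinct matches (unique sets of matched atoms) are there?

3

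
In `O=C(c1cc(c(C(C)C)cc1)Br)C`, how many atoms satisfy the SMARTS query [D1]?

The query [D1] means: atom with exactly one heavy-atom neighbour (degree 1).
Check the 13 heavy atoms by environment: 3× c (aromatic, D2) → no; 3× c (aromatic, D3) → no; 1× Br (D1) → match; 2× C (D3) → no; 3× C (D1) → match; 1× O (D1) → match.
Summing the matching environments: 1 + 3 + 1 = 5 matching atoms.

5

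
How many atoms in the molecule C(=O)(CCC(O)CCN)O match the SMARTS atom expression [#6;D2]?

The query [#6;D2] means: any carbon bonded to exactly two heavy atoms.
Check the 10 heavy atoms by environment: 4× C (D2) → match; 2× C (D3) → no; 3× O (D1) → no; 1× N (D1) → no.
That gives 4 matching atoms.

4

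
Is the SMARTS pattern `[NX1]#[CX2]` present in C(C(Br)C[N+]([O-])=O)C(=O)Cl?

No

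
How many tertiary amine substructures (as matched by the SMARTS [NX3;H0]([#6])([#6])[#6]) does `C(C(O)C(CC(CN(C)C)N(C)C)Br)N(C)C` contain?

3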